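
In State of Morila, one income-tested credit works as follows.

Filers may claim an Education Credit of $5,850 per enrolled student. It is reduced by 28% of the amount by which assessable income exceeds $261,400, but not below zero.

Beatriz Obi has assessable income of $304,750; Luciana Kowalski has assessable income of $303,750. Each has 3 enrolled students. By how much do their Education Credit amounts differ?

$280

Beatriz ($304,750): Education Credit: base = 3 × $5,850 = $17,550. 28% of the $43,350 excess over $261,400 is $12,138; credit = $17,550 − $12,138 = $5,412.
Luciana ($303,750): Education Credit: base = 3 × $5,850 = $17,550. 28% of the $42,350 excess over $261,400 is $11,858; credit = $17,550 − $11,858 = $5,692.
Difference: |$5,412 − $5,692| = $280.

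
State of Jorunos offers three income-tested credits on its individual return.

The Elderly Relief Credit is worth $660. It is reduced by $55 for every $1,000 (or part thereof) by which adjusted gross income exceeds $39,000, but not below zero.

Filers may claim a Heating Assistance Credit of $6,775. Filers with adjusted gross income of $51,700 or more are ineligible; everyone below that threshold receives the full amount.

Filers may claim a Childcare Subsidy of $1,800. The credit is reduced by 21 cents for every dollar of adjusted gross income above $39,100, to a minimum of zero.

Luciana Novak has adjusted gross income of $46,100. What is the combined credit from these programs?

Elderly Relief Credit: income exceeds $39,000 by $7,100, which is 8 full-or-partial $1,000 increments; reduction = 8 × $55 = $440, leaving $220.
Heating Assistance Credit: $46,100 is below the $51,700 cutoff, so the full $6,775 applies.
Childcare Subsidy: 21% of the $7,000 excess over $39,100 is $1,470; credit = $1,800 − $1,470 = $330.
Total: $220 + $6,775 + $330 = $7,325.

$7,325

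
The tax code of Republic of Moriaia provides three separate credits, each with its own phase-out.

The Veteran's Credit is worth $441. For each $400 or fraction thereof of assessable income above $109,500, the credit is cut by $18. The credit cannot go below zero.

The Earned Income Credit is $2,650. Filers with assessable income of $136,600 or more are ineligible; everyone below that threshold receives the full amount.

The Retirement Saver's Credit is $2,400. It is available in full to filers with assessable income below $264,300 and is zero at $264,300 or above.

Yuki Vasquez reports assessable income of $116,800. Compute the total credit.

$5,149

Veteran's Credit: income exceeds $109,500 by $7,300, which is 19 full-or-partial $400 increments; reduction = 19 × $18 = $342, leaving $99.
Earned Income Credit: $116,800 is below the $136,600 cutoff, so the full $2,650 applies.
Retirement Saver's Credit: $116,800 is below the $264,300 cutoff, so the full $2,400 applies.
Total: $99 + $2,650 + $2,400 = $5,149.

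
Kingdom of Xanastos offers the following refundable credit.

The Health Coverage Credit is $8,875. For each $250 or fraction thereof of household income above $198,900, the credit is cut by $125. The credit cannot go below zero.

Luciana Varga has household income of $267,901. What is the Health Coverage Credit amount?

Health Coverage Credit: income exceeds $198,900 by $69,001 → 277 increments × $125 = $34,625 ≥ base, so the credit is $0.

$0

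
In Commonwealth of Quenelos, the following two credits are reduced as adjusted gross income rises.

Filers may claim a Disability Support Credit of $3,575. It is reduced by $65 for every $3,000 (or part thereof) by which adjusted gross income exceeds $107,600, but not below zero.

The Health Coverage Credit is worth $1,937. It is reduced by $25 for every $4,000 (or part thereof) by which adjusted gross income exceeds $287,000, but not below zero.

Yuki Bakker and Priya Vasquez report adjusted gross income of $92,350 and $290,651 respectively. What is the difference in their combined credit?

$3,600

Yuki ($92,350): Disability Support Credit: $92,350 is at or below the $107,600 threshold, so the full $3,575 applies. Health Coverage Credit: $92,350 is at or below the $287,000 threshold, so the full $1,937 applies. total $3,575 + $1,937 = $5,512
Priya ($290,651): Disability Support Credit: income exceeds $107,600 by $183,051 → 62 increments × $65 = $4,030 ≥ base, so the credit is $0. Health Coverage Credit: income exceeds $287,000 by $3,651, which is 1 full-or-partial $4,000 increment; reduction = 1 × $25 = $25, leaving $1,912. total $0 + $1,912 = $1,912
Difference: |$5,512 − $1,912| = $3,600.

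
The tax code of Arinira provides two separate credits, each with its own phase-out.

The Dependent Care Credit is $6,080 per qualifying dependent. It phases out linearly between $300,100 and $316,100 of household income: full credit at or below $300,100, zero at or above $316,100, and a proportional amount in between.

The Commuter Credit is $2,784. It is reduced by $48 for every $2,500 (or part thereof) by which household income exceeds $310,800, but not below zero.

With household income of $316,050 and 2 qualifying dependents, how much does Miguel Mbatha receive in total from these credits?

$2,678

Dependent Care Credit: base = 2 × $6,080 = $12,160. $316,050 is $15,950 into a $16,000 phase-out range, leaving 50/16,000 of the credit: $12,160 × 50/16,000 = $38.
Commuter Credit: income exceeds $310,800 by $5,250, which is 3 full-or-partial $2,500 increments; reduction = 3 × $48 = $144, leaving $2,640.
Total: $38 + $2,640 = $2,678.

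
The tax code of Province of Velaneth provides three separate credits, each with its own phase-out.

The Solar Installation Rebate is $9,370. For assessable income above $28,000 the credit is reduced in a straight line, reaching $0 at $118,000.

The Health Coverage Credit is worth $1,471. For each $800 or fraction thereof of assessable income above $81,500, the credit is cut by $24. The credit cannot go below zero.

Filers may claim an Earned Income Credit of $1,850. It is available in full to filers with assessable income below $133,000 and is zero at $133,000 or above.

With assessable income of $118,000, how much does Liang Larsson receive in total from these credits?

$2,217

Solar Installation Rebate: $118,000 is at or above $118,000, so the credit is $0.
Health Coverage Credit: income exceeds $81,500 by $36,500, which is 46 full-or-partial $800 increments; reduction = 46 × $24 = $1,104, leaving $367.
Earned Income Credit: $118,000 is below the $133,000 cutoff, so the full $1,850 applies.
Total: $0 + $367 + $1,850 = $2,217.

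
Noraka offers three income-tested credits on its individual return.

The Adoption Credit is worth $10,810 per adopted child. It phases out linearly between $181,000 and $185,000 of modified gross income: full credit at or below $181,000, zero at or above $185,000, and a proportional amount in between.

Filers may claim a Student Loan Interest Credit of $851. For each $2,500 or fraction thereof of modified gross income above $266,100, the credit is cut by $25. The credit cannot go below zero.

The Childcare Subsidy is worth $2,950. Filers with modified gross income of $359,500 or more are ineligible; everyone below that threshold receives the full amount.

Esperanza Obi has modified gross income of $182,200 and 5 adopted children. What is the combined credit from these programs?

Adoption Credit: base = 5 × $10,810 = $54,050. $182,200 is $1,200 into a $4,000 phase-out range, leaving 2,800/4,000 of the credit: $54,050 × 2,800/4,000 = $37,835.
Student Loan Interest Credit: $182,200 is at or below the $266,100 threshold, so the full $851 applies.
Childcare Subsidy: $182,200 is below the $359,500 cutoff, so the full $2,950 applies.
Total: $37,835 + $851 + $2,950 = $41,636.

$41,636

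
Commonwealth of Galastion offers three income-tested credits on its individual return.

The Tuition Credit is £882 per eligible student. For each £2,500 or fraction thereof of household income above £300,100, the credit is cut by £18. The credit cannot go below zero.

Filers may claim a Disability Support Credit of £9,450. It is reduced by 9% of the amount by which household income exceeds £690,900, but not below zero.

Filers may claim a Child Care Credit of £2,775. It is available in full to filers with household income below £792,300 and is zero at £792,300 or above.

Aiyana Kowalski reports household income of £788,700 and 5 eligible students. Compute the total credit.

Tuition Credit: base = 5 × £882 = £4,410. income exceeds £300,100 by £488,600, which is 196 full-or-partial £2,500 increments; reduction = 196 × £18 = £3,528, leaving £882.
Disability Support Credit: 9% of the £97,800 excess over £690,900 is £8,802; credit = £9,450 − £8,802 = £648.
Child Care Credit: £788,700 is below the £792,300 cutoff, so the full £2,775 applies.
Total: £882 + £648 + £2,775 = £4,305.

£4,305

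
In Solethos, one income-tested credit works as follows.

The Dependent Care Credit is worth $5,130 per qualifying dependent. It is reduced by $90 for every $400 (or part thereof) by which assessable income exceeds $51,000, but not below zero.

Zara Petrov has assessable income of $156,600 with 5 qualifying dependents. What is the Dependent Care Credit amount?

Dependent Care Credit: base = 5 × $5,130 = $25,650. income exceeds $51,000 by $105,600, which is 264 full-or-partial $400 increments; reduction = 264 × $90 = $23,760, leaving $1,890.

$1,890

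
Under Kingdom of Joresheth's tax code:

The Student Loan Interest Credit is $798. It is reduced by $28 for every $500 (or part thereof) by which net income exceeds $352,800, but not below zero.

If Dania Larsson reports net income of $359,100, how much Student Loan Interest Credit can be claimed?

Student Loan Interest Credit: income exceeds $352,800 by $6,300, which is 13 full-or-partial $500 increments; reduction = 13 × $28 = $364, leaving $434.

$434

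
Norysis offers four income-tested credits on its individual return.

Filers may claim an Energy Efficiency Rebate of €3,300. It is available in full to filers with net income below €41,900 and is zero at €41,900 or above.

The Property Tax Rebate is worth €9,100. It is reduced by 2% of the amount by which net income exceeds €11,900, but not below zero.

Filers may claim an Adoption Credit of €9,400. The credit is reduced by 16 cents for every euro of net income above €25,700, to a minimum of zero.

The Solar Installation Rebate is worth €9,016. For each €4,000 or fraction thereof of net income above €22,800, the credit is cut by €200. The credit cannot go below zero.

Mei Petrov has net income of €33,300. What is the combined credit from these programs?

Energy Efficiency Rebate: €33,300 is below the €41,900 cutoff, so the full €3,300 applies.
Property Tax Rebate: 2% of the €21,400 excess over €11,900 is €428; credit = €9,100 − €428 = €8,672.
Adoption Credit: 16% of the €7,600 excess over €25,700 is €1,216; credit = €9,400 − €1,216 = €8,184.
Solar Installation Rebate: income exceeds €22,800 by €10,500, which is 3 full-or-partial €4,000 increments; reduction = 3 × €200 = €600, leaving €8,416.
Total: €3,300 + €8,672 + €8,184 + €8,416 = €28,572.

€28,572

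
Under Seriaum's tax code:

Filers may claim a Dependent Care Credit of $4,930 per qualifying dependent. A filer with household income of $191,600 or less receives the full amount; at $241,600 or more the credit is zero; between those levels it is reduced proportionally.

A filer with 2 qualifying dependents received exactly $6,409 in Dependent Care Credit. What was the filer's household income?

Full credit = 2 × $4,930 = $9,860.
$6,409 is 6,409/9,860 of the full $9,860, so 3,451/9,860 of the $50,000 range has been used: income = $191,600 + $50,000 × 3,451/9,860 = $209,100.

$209,100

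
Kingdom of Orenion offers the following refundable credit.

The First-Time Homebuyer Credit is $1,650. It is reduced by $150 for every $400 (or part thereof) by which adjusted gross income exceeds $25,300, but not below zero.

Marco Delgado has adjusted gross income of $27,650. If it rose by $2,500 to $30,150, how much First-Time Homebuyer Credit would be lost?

$750

At $27,650 — income exceeds $25,300 by $2,350, which is 6 full-or-partial $400 increments; reduction = 6 × $150 = $900, leaving $750.
At $30,150 — income exceeds $25,300 by $4,850 → 13 increments × $150 = $1,950 ≥ base, so the credit is $0.
Lost: $750 − $0 = $750.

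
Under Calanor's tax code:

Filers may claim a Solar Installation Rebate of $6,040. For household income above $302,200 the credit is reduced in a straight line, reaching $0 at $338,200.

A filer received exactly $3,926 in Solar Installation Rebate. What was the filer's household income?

$3,926 is 3,926/6,040 of the full $6,040, so 2,114/6,040 of the $36,000 range has been used: income = $302,200 + $36,000 × 2,114/6,040 = $314,800.

$314,800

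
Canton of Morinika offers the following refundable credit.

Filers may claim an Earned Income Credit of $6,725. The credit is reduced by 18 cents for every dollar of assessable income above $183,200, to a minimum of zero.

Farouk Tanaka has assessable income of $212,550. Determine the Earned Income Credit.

Earned Income Credit: 18% of the $29,350 excess over $183,200 is $5,283; credit = $6,725 − $5,283 = $1,442.

$1,442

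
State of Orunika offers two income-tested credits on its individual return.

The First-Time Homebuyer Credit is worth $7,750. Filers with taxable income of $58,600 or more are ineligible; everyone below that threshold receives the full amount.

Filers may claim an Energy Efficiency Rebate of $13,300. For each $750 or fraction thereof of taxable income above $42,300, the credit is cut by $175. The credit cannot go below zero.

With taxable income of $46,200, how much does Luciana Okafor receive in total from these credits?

First-Time Homebuyer Credit: $46,200 is below the $58,600 cutoff, so the full $7,750 applies.
Energy Efficiency Rebate: income exceeds $42,300 by $3,900, which is 6 full-or-partial $750 increments; reduction = 6 × $175 = $1,050, leaving $12,250.
Total: $7,750 + $12,250 = $20,000.

$20,000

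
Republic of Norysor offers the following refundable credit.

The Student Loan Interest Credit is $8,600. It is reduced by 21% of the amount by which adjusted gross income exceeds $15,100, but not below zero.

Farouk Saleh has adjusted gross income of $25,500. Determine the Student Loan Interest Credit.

$6,416

Student Loan Interest Credit: 21% of the $10,400 excess over $15,100 is $2,184; credit = $8,600 − $2,184 = $6,416.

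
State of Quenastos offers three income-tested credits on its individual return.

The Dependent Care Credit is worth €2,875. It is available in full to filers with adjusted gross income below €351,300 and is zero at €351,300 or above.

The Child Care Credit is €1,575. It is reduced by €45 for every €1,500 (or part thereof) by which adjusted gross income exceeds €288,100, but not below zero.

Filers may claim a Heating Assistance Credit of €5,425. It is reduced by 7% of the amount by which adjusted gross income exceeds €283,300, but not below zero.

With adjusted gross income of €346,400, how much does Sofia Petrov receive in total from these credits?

Dependent Care Credit: €346,400 is below the €351,300 cutoff, so the full €2,875 applies.
Child Care Credit: income exceeds €288,100 by €58,300 → 39 increments × €45 = €1,755 ≥ base, so the credit is €0.
Heating Assistance Credit: 7% of the €63,100 excess over €283,300 is €4,417; credit = €5,425 − €4,417 = €1,008.
Total: €2,875 + €0 + €1,008 = €3,883.

€3,883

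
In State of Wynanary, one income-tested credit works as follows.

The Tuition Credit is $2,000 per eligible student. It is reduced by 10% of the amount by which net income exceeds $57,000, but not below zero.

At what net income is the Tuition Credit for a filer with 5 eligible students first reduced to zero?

$157,000

Full credit = 5 × $2,000 = $10,000.
The credit falls by 10% of each dollar above $57,000, so it reaches zero when the excess is $10,000 / 10% = $100,000: income = $57,000 + $100,000 = $157,000.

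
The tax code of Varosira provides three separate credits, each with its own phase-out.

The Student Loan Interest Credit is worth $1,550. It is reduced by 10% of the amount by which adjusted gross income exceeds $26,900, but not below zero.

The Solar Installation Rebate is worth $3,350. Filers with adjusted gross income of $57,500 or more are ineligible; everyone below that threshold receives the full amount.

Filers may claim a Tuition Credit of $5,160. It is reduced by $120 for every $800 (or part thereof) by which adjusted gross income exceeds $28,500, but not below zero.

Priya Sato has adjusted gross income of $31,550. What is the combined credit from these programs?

Student Loan Interest Credit: 10% of the $4,650 excess over $26,900 is $465; credit = $1,550 − $465 = $1,085.
Solar Installation Rebate: $31,550 is below the $57,500 cutoff, so the full $3,350 applies.
Tuition Credit: income exceeds $28,500 by $3,050, which is 4 full-or-partial $800 increments; reduction = 4 × $120 = $480, leaving $4,680.
Total: $1,085 + $3,350 + $4,680 = $9,115.

$9,115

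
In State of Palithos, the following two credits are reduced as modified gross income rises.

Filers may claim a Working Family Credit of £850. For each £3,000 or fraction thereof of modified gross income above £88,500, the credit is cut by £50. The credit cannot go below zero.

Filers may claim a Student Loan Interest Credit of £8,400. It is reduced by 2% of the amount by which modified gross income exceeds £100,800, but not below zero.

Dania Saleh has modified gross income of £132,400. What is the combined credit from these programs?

£7,868

Working Family Credit: income exceeds £88,500 by £43,900, which is 15 full-or-partial £3,000 increments; reduction = 15 × £50 = £750, leaving £100.
Student Loan Interest Credit: 2% of the £31,600 excess over £100,800 is £632; credit = £8,400 − £632 = £7,768.
Total: £100 + £7,768 = £7,868.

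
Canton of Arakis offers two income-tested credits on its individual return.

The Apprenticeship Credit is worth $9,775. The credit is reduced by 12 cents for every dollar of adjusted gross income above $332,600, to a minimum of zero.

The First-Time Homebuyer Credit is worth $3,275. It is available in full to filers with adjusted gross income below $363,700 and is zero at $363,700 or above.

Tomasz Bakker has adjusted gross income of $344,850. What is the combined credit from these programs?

Apprenticeship Credit: 12% of the $12,250 excess over $332,600 is $1,470; credit = $9,775 − $1,470 = $8,305.
First-Time Homebuyer Credit: $344,850 is below the $363,700 cutoff, so the full $3,275 applies.
Total: $8,305 + $3,275 = $11,580.

$11,580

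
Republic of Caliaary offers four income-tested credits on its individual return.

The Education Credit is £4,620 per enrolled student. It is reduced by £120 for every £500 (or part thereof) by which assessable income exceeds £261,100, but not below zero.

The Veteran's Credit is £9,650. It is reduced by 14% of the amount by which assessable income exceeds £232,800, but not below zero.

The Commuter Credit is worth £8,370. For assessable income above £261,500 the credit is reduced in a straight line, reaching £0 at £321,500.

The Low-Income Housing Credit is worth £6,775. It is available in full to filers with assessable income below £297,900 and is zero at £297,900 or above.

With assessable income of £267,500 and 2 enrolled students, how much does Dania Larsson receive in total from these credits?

£26,780

Education Credit: base = 2 × £4,620 = £9,240. income exceeds £261,100 by £6,400, which is 13 full-or-partial £500 increments; reduction = 13 × £120 = £1,560, leaving £7,680.
Veteran's Credit: 14% of the £34,700 excess over £232,800 is £4,858; credit = £9,650 − £4,858 = £4,792.
Commuter Credit: £267,500 is £6,000 into a £60,000 phase-out range, leaving 54,000/60,000 of the credit: £8,370 × 54,000/60,000 = £7,533.
Low-Income Housing Credit: £267,500 is below the £297,900 cutoff, so the full £6,775 applies.
Total: £7,680 + £4,792 + £7,533 + £6,775 = £26,780.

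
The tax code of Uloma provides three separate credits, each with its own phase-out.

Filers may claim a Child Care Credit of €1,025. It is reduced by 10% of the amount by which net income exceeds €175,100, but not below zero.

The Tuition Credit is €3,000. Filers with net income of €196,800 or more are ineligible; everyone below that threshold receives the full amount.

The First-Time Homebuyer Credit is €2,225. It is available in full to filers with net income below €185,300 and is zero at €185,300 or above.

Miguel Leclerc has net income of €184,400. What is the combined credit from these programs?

Child Care Credit: 10% of the €9,300 excess over €175,100 is €930; credit = €1,025 − €930 = €95.
Tuition Credit: €184,400 is below the €196,800 cutoff, so the full €3,000 applies.
First-Time Homebuyer Credit: €184,400 is below the €185,300 cutoff, so the full €2,225 applies.
Total: €95 + €3,000 + €2,225 = €5,320.

€5,320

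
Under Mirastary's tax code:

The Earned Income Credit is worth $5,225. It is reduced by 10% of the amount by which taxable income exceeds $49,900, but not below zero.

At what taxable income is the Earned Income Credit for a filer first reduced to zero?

$102,150

The credit falls by 10% of each dollar above $49,900, so it reaches zero when the excess is $5,225 / 10% = $52,250: income = $49,900 + $52,250 = $102,150.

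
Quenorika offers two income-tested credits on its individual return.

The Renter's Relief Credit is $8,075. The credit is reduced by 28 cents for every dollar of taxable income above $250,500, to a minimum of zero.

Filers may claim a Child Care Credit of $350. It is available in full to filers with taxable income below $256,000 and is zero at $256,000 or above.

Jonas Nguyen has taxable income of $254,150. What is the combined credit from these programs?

Renter's Relief Credit: 28% of the $3,650 excess over $250,500 is $1,022; credit = $8,075 − $1,022 = $7,053.
Child Care Credit: $254,150 is below the $256,000 cutoff, so the full $350 applies.
Total: $7,053 + $350 = $7,403.

$7,403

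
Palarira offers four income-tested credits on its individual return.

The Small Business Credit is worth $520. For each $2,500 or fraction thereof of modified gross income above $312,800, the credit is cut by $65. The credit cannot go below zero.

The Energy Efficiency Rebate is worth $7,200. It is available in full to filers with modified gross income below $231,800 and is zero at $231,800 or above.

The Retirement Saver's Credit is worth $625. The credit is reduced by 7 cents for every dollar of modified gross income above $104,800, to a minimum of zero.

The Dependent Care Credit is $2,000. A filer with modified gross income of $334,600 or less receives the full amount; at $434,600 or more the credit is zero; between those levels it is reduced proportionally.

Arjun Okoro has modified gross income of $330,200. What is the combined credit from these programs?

$2,065

Small Business Credit: income exceeds $312,800 by $17,400, which is 7 full-or-partial $2,500 increments; reduction = 7 × $65 = $455, leaving $65.
Energy Efficiency Rebate: $330,200 meets or exceeds the $231,800 cutoff, so the credit is $0.
Retirement Saver's Credit: 7% of the $225,400 excess over $104,800 is $15,778 ≥ base, so the credit is $0.
Dependent Care Credit: $330,200 is at or below the $334,600 threshold, so the full $2,000 applies.
Total: $65 + $0 + $0 + $2,000 = $2,065.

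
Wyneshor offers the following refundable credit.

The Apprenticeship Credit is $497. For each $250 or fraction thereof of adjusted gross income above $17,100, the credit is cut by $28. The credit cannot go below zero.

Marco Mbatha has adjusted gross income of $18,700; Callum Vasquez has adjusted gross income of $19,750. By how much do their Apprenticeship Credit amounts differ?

$112

Marco ($18,700): Apprenticeship Credit: income exceeds $17,100 by $1,600, which is 7 full-or-partial $250 increments; reduction = 7 × $28 = $196, leaving $301.
Callum ($19,750): Apprenticeship Credit: income exceeds $17,100 by $2,650, which is 11 full-or-partial $250 increments; reduction = 11 × $28 = $308, leaving $189.
Difference: |$301 − $189| = $112.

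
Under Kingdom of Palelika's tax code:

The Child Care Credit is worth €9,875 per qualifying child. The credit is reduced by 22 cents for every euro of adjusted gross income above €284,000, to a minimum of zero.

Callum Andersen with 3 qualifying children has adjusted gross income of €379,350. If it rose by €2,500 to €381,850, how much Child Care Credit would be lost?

At €379,350 — base = 3 × €9,875 = €29,625. 22% of the €95,350 excess over €284,000 is €20,977; credit = €29,625 − €20,977 = €8,648.
At €381,850 — base = 3 × €9,875 = €29,625. 22% of the €97,850 excess over €284,000 is €21,527; credit = €29,625 − €21,527 = €8,098.
Lost: €8,648 − €8,098 = €550.

€550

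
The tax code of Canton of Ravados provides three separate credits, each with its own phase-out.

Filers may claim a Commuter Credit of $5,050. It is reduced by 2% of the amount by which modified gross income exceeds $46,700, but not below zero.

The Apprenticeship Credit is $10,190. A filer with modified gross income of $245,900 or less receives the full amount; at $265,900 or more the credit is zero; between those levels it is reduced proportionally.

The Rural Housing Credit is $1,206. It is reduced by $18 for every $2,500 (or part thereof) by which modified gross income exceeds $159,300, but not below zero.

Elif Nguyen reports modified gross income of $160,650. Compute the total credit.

Commuter Credit: 2% of the $113,950 excess over $46,700 is $2,279; credit = $5,050 − $2,279 = $2,771.
Apprenticeship Credit: $160,650 is at or below the $245,900 threshold, so the full $10,190 applies.
Rural Housing Credit: income exceeds $159,300 by $1,350, which is 1 full-or-partial $2,500 increment; reduction = 1 × $18 = $18, leaving $1,188.
Total: $2,771 + $10,190 + $1,188 = $14,149.

$14,149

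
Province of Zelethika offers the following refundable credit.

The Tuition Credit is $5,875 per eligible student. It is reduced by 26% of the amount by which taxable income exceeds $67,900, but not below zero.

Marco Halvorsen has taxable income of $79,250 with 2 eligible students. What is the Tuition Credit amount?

Tuition Credit: base = 2 × $5,875 = $11,750. 26% of the $11,350 excess over $67,900 is $2,951; credit = $11,750 − $2,951 = $8,799.

$8,799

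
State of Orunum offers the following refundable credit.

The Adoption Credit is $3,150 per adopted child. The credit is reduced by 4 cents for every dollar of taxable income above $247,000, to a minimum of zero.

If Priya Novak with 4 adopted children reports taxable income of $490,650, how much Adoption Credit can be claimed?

$2,854

Adoption Credit: base = 4 × $3,150 = $12,600. 4% of the $243,650 excess over $247,000 is $9,746; credit = $12,600 − $9,746 = $2,854.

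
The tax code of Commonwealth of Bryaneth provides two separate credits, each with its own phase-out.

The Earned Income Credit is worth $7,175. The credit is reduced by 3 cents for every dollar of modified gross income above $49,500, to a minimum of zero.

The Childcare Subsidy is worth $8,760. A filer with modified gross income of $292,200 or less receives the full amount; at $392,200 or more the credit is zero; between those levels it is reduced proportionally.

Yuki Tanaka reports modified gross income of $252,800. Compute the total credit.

Earned Income Credit: 3% of the $203,300 excess over $49,500 is $6,099; credit = $7,175 − $6,099 = $1,076.
Childcare Subsidy: $252,800 is at or below the $292,200 threshold, so the full $8,760 applies.
Total: $1,076 + $8,760 = $9,836.

$9,836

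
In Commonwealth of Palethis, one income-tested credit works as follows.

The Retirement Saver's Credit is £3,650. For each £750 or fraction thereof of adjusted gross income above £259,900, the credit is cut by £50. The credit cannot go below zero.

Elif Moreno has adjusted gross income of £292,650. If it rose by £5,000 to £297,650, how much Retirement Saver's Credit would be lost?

£350

At £292,650 — income exceeds £259,900 by £32,750, which is 44 full-or-partial £750 increments; reduction = 44 × £50 = £2,200, leaving £1,450.
At £297,650 — income exceeds £259,900 by £37,750, which is 51 full-or-partial £750 increments; reduction = 51 × £50 = £2,550, leaving £1,100.
Lost: £1,450 − £1,100 = £350.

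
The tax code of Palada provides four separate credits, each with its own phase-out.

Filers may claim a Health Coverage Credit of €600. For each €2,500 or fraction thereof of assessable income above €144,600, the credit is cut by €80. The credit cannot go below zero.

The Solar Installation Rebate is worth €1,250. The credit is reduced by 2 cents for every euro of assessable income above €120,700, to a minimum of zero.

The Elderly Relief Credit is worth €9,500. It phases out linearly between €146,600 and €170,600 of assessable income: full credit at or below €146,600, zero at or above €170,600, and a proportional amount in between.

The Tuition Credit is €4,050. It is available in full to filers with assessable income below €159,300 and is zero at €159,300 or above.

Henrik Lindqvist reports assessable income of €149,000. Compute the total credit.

Health Coverage Credit: income exceeds €144,600 by €4,400, which is 2 full-or-partial €2,500 increments; reduction = 2 × €80 = €160, leaving €440.
Solar Installation Rebate: 2% of the €28,300 excess over €120,700 is €566; credit = €1,250 − €566 = €684.
Elderly Relief Credit: €149,000 is €2,400 into a €24,000 phase-out range, leaving 21,600/24,000 of the credit: €9,500 × 21,600/24,000 = €8,550.
Tuition Credit: €149,000 is below the €159,300 cutoff, so the full €4,050 applies.
Total: €440 + €684 + €8,550 + €4,050 = €13,724.

€13,724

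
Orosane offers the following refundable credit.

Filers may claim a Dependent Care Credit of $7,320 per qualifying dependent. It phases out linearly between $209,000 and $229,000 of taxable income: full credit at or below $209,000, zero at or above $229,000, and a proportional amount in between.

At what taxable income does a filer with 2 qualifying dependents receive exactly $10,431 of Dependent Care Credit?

$214,750

Full credit = 2 × $7,320 = $14,640.
$10,431 is 10,431/14,640 of the full $14,640, so 4,209/14,640 of the $20,000 range has been used: income = $209,000 + $20,000 × 4,209/14,640 = $214,750.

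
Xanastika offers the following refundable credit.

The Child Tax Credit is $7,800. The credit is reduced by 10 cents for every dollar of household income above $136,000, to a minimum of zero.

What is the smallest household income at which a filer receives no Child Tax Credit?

The credit falls by 10% of each dollar above $136,000, so it reaches zero when the excess is $7,800 / 10% = $78,000: income = $136,000 + $78,000 = $214,000.

$214,000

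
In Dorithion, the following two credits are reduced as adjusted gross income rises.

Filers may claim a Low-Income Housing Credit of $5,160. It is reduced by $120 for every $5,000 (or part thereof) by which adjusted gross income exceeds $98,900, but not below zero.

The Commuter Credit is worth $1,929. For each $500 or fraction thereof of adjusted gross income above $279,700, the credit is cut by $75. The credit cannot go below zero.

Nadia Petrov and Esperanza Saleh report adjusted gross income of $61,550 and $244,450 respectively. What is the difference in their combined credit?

$3,600

Nadia ($61,550): Low-Income Housing Credit: $61,550 is at or below the $98,900 threshold, so the full $5,160 applies. Commuter Credit: $61,550 is at or below the $279,700 threshold, so the full $1,929 applies. total $5,160 + $1,929 = $7,089
Esperanza ($244,450): Low-Income Housing Credit: income exceeds $98,900 by $145,550, which is 30 full-or-partial $5,000 increments; reduction = 30 × $120 = $3,600, leaving $1,560. Commuter Credit: $244,450 is at or below the $279,700 threshold, so the full $1,929 applies. total $1,560 + $1,929 = $3,489
Difference: |$7,089 − $3,489| = $3,600.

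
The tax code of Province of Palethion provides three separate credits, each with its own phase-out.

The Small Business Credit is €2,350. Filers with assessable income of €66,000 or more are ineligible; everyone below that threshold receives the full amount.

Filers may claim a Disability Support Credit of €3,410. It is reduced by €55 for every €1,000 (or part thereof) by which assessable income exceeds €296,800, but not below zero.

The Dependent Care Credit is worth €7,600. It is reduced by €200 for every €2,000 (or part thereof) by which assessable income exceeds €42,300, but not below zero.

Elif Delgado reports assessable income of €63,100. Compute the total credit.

Small Business Credit: €63,100 is below the €66,000 cutoff, so the full €2,350 applies.
Disability Support Credit: €63,100 is at or below the €296,800 threshold, so the full €3,410 applies.
Dependent Care Credit: income exceeds €42,300 by €20,800, which is 11 full-or-partial €2,000 increments; reduction = 11 × €200 = €2,200, leaving €5,400.
Total: €2,350 + €3,410 + €5,400 = €11,160.

€11,160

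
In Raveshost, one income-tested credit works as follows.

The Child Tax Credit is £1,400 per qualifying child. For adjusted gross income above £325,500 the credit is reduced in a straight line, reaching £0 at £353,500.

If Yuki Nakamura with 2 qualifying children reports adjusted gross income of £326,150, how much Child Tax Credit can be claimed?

Child Tax Credit: base = 2 × £1,400 = £2,800. £326,150 is £650 into a £28,000 phase-out range, leaving 27,350/28,000 of the credit: £2,800 × 27,350/28,000 = £2,735.

£2,735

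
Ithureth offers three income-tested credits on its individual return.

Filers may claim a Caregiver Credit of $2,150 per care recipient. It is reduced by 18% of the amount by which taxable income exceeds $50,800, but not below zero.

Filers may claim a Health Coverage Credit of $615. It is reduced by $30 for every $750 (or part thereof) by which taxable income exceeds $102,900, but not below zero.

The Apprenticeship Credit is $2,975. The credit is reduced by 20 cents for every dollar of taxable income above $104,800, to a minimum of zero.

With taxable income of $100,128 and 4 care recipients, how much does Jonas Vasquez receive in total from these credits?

$3,590

Caregiver Credit: base = 4 × $2,150 = $8,600. 18% of the $49,328 excess over $50,800 is $8,879.04 ≥ base, so the credit is $0.
Health Coverage Credit: $100,128 is at or below the $102,900 threshold, so the full $615 applies.
Apprenticeship Credit: $100,128 is at or below the $104,800 threshold, so the full $2,975 applies.
Total: $0 + $615 + $2,975 = $3,590.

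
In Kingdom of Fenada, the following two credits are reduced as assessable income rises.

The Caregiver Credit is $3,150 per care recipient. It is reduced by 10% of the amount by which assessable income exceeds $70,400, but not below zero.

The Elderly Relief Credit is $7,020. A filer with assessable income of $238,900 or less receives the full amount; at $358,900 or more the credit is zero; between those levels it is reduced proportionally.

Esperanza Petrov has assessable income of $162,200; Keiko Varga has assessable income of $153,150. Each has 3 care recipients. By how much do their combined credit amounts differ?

$905

Esperanza ($162,200): Caregiver Credit: base = 3 × $3,150 = $9,450. 10% of the $91,800 excess over $70,400 is $9,180; credit = $9,450 − $9,180 = $270. Elderly Relief Credit: $162,200 is at or below the $238,900 threshold, so the full $7,020 applies. total $270 + $7,020 = $7,290
Keiko ($153,150): Caregiver Credit: base = 3 × $3,150 = $9,450. 10% of the $82,750 excess over $70,400 is $8,275; credit = $9,450 − $8,275 = $1,175. Elderly Relief Credit: $153,150 is at or below the $238,900 threshold, so the full $7,020 applies. total $1,175 + $7,020 = $8,195
Difference: |$7,290 − $8,195| = $905.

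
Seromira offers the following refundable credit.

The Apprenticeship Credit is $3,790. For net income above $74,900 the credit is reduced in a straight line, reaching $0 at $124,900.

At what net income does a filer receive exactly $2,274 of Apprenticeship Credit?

$2,274 is 2,274/3,790 of the full $3,790, so 1,516/3,790 of the $50,000 range has been used: income = $74,900 + $50,000 × 1,516/3,790 = $94,900.

$94,900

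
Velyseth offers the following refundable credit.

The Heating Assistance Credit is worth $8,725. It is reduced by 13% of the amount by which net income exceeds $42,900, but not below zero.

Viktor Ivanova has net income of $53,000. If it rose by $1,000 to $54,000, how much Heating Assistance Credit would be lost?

At $53,000 — 13% of the $10,100 excess over $42,900 is $1,313; credit = $8,725 − $1,313 = $7,412.
At $54,000 — 13% of the $11,100 excess over $42,900 is $1,443; credit = $8,725 − $1,443 = $7,282.
Lost: $7,412 − $7,282 = $130.

$130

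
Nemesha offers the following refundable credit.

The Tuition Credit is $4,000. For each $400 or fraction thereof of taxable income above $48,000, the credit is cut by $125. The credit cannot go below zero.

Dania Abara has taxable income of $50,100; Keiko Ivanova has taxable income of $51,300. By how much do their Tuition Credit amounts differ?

$375

Dania ($50,100): Tuition Credit: income exceeds $48,000 by $2,100, which is 6 full-or-partial $400 increments; reduction = 6 × $125 = $750, leaving $3,250.
Keiko ($51,300): Tuition Credit: income exceeds $48,000 by $3,300, which is 9 full-or-partial $400 increments; reduction = 9 × $125 = $1,125, leaving $2,875.
Difference: |$3,250 − $2,875| = $375.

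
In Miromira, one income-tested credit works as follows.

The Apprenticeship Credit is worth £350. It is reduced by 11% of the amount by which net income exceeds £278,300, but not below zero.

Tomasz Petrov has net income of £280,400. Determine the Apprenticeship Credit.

£119

Apprenticeship Credit: 11% of the £2,100 excess over £278,300 is £231; credit = £350 − £231 = £119.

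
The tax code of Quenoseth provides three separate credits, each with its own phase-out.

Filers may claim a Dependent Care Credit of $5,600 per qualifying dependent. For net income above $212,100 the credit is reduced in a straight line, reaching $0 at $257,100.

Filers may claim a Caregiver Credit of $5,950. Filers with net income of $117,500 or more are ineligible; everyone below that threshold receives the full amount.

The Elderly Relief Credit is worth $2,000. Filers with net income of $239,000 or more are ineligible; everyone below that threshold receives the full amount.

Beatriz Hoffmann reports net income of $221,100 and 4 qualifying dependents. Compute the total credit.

$19,920

Dependent Care Credit: base = 4 × $5,600 = $22,400. $221,100 is $9,000 into a $45,000 phase-out range, leaving 36,000/45,000 of the credit: $22,400 × 36,000/45,000 = $17,920.
Caregiver Credit: $221,100 meets or exceeds the $117,500 cutoff, so the credit is $0.
Elderly Relief Credit: $221,100 is below the $239,000 cutoff, so the full $2,000 applies.
Total: $17,920 + $0 + $2,000 = $19,920.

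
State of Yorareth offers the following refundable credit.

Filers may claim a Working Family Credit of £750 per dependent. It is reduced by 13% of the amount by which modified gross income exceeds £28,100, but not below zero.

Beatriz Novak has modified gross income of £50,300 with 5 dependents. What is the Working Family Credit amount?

Working Family Credit: base = 5 × £750 = £3,750. 13% of the £22,200 excess over £28,100 is £2,886; credit = £3,750 − £2,886 = £864.

£864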